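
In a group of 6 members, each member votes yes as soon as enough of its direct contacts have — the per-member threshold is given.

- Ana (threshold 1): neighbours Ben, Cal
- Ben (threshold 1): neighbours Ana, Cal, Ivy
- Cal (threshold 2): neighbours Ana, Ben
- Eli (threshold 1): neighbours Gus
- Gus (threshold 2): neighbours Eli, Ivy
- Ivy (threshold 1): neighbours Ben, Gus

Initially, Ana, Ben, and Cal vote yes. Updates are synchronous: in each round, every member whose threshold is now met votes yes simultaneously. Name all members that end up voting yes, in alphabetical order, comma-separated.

Ana, Ben, Cal, Ivy

Round 1 — Ana, Ben, Cal vote yes (initial).
Round 2 — checking thresholds:
  Ivy: 1 of 2 neighbours ≥ 1, votes yes.
Round 3 — no new yes votes; cascade stops.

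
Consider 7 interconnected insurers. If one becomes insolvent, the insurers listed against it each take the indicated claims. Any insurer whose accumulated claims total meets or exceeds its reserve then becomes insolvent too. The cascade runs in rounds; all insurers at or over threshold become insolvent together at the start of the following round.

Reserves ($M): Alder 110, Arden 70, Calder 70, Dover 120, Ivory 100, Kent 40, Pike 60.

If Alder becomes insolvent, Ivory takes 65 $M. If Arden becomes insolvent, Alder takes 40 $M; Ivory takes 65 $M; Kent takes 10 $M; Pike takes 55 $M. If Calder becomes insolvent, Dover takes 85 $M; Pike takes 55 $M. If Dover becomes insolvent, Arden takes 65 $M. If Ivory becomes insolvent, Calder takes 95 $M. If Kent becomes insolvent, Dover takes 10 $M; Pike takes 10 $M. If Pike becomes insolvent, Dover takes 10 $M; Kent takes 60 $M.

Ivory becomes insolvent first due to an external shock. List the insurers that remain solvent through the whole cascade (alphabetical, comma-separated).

Round 1 — Ivory becomes insolvent (initial).
  Calder: +95 → 95 ≥ 70
Round 2 — Calder becomes insolvent.
  Dover: +85 → 85 < 120
  Pike: +55 → 55 < 60
No further insolvencies.

Alder, Arden, Dover, Kent, Pike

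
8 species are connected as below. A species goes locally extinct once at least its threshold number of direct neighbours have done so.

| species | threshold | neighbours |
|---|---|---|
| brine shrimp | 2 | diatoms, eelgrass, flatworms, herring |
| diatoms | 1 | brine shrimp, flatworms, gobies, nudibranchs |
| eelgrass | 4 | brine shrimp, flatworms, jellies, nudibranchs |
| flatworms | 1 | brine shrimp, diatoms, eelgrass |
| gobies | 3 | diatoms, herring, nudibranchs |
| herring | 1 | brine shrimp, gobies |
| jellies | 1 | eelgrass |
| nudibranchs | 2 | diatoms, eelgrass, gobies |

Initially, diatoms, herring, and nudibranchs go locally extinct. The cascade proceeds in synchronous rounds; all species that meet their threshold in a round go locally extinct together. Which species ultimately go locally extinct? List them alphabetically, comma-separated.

Round 1 — diatoms, herring, nudibranchs go locally extinct (initial).
Round 2 — checking thresholds:
  brine shrimp: 2 of 4 neighbours ≥ 2, goes locally extinct.
  eelgrass: 1 of 4 neighbours < 4, not yet.
  flatworms: 1 of 3 neighbours ≥ 1, goes locally extinct.
  gobies: 3 of 3 neighbours ≥ 3, goes locally extinct.
Round 3 — no new extinctions; cascade stops.

brine shrimp, diatoms, flatworms, gobies, herring, nudibranchs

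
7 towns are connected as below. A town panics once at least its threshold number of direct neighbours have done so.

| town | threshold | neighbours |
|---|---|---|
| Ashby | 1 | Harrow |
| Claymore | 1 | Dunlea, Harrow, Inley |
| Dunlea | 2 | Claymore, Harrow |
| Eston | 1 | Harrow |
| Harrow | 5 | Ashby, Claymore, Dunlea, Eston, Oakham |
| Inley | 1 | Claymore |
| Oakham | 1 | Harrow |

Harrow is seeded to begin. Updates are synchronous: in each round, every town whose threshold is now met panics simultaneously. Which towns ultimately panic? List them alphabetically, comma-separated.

Ashby, Claymore, Dunlea, Eston, Harrow, Inley, Oakham

Round 1 — Harrow panics (initial).
Round 2 — checking thresholds:
  Ashby: 1 of 1 neighbours ≥ 1, panics.
  Claymore: 1 of 3 neighbours ≥ 1, panics.
  Dunlea: 1 of 2 neighbours < 2, holds.
  Eston: 1 of 1 neighbours ≥ 1, panics.
  Oakham: 1 of 1 neighbours ≥ 1, panics.
Round 3 — checking thresholds:
  Dunlea: 2 of 2 neighbours ≥ 2, panics.
  Inley: 1 of 1 neighbours ≥ 1, panics.
Round 4 — no new panics; cascade stops.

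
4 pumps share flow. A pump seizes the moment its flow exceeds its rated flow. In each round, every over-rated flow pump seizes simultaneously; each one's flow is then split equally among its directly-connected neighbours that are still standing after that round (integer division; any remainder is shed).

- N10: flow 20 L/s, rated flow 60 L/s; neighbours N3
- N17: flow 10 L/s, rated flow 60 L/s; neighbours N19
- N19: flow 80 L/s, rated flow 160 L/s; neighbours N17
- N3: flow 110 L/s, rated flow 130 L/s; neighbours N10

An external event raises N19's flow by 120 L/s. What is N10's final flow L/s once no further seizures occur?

20

Round 1 — N19 at 200 > 160. N19 seizes.
  N19 sheds 200 L/s to N17: 200 each.
    N17: 10+200 = 210 > 60
Round 2 — N17 seizes.
  N17 sheds 210 L/s: no online neighbours, lost.
No further seizures.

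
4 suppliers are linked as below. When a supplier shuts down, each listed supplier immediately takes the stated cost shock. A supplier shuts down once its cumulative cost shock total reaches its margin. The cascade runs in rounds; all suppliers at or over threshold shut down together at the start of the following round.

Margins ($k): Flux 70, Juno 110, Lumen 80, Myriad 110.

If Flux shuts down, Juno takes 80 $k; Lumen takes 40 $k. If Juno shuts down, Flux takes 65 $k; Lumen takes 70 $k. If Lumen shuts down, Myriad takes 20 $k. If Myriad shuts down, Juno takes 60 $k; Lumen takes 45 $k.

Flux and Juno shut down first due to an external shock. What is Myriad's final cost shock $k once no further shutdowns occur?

20

Round 1 — Flux, Juno shut down (initial).
  Lumen: +40+70 → 110 ≥ 80
Round 2 — Lumen shuts down.
  Myriad: +20 → 20 < 110
No further shutdowns.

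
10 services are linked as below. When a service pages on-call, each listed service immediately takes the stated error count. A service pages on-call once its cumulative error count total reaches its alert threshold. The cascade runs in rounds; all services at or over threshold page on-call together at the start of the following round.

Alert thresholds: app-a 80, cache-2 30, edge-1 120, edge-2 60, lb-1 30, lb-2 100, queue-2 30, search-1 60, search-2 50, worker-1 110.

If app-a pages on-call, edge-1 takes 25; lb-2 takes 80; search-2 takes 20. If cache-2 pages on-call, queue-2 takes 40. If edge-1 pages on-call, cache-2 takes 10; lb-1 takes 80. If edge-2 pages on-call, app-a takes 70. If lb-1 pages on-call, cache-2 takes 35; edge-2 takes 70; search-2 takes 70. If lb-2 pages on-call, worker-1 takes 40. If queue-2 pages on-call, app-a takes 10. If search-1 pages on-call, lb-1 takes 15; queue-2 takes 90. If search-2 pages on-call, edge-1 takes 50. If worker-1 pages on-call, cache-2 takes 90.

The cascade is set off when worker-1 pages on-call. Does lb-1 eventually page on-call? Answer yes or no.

Round 1 — worker-1 pages on-call (initial).
  cache-2: +90 → 90 ≥ 30
Round 2 — cache-2 pages on-call.
  queue-2: +40 → 40 ≥ 30
Round 3 — queue-2 pages on-call.
  app-a: +10 → 10 < 80
No further pages.

no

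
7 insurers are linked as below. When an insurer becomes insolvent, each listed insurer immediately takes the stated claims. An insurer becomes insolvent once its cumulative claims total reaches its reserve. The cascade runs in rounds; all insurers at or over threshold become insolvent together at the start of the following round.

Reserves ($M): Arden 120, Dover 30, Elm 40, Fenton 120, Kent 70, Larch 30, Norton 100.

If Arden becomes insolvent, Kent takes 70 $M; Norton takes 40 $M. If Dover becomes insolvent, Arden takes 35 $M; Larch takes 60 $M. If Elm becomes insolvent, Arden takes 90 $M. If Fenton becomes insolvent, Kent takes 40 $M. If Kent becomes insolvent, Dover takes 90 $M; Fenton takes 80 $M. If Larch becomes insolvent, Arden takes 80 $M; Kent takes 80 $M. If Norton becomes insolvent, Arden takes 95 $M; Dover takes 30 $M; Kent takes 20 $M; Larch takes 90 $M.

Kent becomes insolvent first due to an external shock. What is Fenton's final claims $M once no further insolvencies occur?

Round 1 — Kent becomes insolvent (initial).
  Dover: +90 → 90 ≥ 30
  Fenton: +80 → 80 < 120
Round 2 — Dover becomes insolvent.
  Arden: +35 → 35 < 120
  Larch: +60 → 60 ≥ 30
Round 3 — Larch becomes insolvent.
  Arden: +80 → 115 < 120
No further insolvencies.

80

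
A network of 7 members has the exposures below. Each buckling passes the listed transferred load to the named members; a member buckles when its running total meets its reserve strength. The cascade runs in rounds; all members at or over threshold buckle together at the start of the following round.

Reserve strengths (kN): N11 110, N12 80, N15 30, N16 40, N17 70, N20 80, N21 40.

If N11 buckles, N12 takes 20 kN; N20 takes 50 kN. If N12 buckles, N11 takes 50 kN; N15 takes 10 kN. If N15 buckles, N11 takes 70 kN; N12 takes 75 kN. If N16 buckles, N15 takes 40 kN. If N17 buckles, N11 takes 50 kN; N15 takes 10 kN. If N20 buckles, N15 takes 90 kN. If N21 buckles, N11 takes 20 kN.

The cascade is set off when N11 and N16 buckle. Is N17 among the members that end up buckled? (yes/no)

no

Round 1 — N11, N16 buckle (initial).
  N12: +20 → 20 < 80
  N15: +40 → 40 ≥ 30
  N20: +50 → 50 < 80
Round 2 — N15 buckles.
  N12: +75 → 95 ≥ 80
Round 3 — N12 buckles.
No further bucklings.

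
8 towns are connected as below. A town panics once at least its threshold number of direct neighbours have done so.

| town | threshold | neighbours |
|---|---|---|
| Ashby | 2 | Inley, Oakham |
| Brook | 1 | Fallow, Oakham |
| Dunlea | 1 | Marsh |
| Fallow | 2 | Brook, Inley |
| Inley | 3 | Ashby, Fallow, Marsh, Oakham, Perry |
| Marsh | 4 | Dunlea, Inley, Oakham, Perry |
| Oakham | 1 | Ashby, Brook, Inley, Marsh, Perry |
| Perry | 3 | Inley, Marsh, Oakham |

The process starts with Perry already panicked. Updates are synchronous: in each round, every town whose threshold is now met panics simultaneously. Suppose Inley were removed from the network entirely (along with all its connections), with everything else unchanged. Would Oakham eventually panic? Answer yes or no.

With Inley removed:
Round 1 — Perry panics (initial).
Round 2 — checking thresholds:
  Marsh: 1 of 3 neighbours < 4, holds.
  Oakham: 1 of 4 neighbours ≥ 1, panics.
Round 3 — checking thresholds:
  Ashby: 1 of 1 neighbours < 2, holds.
  Brook: 1 of 2 neighbours ≥ 1, panics.
  Marsh: 2 of 3 neighbours < 4, holds.
Round 4 — no new panics; cascade stops.

yes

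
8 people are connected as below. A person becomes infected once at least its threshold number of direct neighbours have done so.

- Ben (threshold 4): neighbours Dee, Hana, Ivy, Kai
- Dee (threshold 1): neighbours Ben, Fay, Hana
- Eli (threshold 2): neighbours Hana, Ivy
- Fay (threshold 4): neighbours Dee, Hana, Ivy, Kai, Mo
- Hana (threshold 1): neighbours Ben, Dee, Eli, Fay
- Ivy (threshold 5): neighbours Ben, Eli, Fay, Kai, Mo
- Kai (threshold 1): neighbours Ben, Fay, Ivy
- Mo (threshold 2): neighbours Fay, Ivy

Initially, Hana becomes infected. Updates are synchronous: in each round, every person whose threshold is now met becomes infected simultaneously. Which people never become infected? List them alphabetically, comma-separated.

Round 1 — Hana becomes infected (initial).
Round 2 — checking thresholds:
  Ben: 1 of 4 neighbours < 4, not yet.
  Dee: 1 of 3 neighbours ≥ 1, becomes infected.
  Eli: 1 of 2 neighbours < 2, not yet.
  Fay: 1 of 5 neighbours < 4, not yet.
Round 3 — no new infections; cascade stops.

Ben, Eli, Fay, Ivy, Kai, Mo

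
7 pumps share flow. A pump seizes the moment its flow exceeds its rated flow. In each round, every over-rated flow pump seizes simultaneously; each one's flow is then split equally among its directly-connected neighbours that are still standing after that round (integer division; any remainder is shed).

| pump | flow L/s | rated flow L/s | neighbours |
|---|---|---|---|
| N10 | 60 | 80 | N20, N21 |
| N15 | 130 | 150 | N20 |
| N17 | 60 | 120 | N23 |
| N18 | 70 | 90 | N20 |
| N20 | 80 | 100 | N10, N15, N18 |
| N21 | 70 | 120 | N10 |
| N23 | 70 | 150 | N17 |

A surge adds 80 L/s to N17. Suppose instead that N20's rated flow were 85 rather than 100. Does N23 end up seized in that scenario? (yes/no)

With N20's rated flow at 85:
Round 1 — N17 at 140 > 120. N17 seizes.
  N17 sheds 140 L/s to N23: 140 each.
    N23: 70+140 = 210 > 150
Round 2 — N23 seizes.
  N23 sheds 210 L/s: no online neighbours, lost.
No further seizures.

yes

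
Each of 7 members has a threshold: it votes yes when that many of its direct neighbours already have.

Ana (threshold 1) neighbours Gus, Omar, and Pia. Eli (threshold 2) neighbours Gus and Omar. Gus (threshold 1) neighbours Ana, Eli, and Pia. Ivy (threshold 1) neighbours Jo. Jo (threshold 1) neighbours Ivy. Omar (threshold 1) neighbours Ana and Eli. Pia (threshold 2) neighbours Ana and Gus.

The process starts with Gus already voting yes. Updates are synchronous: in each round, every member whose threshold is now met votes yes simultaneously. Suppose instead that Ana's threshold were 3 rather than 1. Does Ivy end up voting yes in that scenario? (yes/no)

no

With Ana's threshold at 3:
Round 1 — Gus votes yes (initial).
Round 2 — no new yes votes; cascade stops.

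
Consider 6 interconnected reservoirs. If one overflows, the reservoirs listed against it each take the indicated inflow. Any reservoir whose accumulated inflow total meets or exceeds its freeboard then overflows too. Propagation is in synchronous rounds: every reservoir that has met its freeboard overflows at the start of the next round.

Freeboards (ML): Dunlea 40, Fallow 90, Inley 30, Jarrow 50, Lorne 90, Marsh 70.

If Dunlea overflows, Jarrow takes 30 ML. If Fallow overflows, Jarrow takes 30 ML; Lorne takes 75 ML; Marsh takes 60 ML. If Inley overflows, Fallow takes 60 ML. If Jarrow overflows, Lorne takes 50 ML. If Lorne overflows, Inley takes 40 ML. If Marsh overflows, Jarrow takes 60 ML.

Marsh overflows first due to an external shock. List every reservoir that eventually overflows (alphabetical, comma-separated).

Jarrow, Marsh

Round 1 — Marsh overflows (initial).
  Jarrow: +60 → 60 ≥ 50
Round 2 — Jarrow overflows.
  Lorne: +50 → 50 < 90
No further overflows.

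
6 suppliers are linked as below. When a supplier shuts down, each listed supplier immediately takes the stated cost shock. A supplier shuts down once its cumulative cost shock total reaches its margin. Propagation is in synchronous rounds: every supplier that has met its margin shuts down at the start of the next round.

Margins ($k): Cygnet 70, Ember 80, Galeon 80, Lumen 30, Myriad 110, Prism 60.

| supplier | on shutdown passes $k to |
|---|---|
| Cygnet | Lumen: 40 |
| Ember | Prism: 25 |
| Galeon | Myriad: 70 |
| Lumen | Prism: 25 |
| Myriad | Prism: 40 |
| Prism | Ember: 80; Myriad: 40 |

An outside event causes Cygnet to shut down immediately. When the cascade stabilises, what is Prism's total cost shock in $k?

25

Round 1 — Cygnet shuts down (initial).
  Lumen: +40 → 40 ≥ 30
Round 2 — Lumen shuts down.
  Prism: +25 → 25 < 60
No further shutdowns.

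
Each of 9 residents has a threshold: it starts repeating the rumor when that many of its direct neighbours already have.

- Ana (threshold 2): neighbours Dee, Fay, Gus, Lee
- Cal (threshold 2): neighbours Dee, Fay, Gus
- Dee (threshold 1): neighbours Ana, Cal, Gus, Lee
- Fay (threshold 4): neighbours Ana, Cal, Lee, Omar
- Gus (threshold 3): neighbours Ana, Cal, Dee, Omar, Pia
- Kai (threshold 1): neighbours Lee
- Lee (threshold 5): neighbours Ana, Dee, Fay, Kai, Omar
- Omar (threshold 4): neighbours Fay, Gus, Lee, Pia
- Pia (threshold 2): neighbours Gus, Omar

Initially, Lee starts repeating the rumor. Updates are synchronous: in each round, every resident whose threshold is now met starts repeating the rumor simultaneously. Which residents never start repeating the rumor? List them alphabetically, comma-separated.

Round 1 — Lee starts repeating the rumor (initial).
Round 2 — checking thresholds:
  Ana: 1 of 4 neighbours < 2, not yet.
  Dee: 1 of 4 neighbours ≥ 1, starts repeating the rumor.
  Fay: 1 of 4 neighbours < 4, not yet.
  Kai: 1 of 1 neighbours ≥ 1, starts repeating the rumor.
  Omar: 1 of 4 neighbours < 4, not yet.
Round 3 — checking thresholds:
  Ana: 2 of 4 neighbours ≥ 2, starts repeating the rumor.
  Cal: 1 of 3 neighbours < 2, not yet.
  Fay: 1 of 4 neighbours < 4, not yet.
  Gus: 1 of 5 neighbours < 3, not yet.
  Omar: 1 of 4 neighbours < 4, not yet.
Round 4 — no new spreads; cascade stops.

Cal, Fay, Gus, Omar, Pia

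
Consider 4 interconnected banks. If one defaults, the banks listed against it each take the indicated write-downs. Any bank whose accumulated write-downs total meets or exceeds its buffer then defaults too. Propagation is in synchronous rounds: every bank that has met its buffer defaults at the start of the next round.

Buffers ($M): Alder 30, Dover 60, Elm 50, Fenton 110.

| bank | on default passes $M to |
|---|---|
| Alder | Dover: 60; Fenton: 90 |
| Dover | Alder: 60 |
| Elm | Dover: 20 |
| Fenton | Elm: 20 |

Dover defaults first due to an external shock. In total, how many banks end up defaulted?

Round 1 — Dover defaults (initial).
  Alder: +60 → 60 ≥ 30
Round 2 — Alder defaults.
  Fenton: +90 → 90 < 110
No further defaults.

2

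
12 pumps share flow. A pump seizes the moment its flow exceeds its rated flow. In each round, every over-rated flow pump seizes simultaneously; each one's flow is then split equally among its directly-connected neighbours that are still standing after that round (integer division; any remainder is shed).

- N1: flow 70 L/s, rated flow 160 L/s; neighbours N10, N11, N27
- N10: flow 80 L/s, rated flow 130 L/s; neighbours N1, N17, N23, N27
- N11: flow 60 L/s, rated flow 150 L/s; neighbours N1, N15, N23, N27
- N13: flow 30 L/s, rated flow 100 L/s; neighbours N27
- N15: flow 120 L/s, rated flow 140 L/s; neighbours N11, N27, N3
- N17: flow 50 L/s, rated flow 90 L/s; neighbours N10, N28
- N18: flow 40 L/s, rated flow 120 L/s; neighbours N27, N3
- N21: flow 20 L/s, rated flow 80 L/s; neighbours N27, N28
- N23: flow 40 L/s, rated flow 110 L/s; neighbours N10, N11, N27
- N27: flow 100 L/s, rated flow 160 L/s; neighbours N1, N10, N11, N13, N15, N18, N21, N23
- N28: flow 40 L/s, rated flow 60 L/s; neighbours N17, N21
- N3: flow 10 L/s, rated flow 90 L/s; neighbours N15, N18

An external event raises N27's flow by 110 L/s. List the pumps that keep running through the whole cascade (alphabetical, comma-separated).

Round 1 — N27 at 210 > 160. N27 seizes.
  N27 sheds 210 L/s to N1, N10, N11, N13, N15, N18, N21, N23: 26 each (2 lost).
    N1: 70+26 = 96 ≤ 160
    N10: 80+26 = 106 ≤ 130
    N11: 60+26 = 86 ≤ 150
    N13: 30+26 = 56 ≤ 100
    N15: 120+26 = 146 > 140
    N18: 40+26 = 66 ≤ 120
    N21: 20+26 = 46 ≤ 80
    N23: 40+26 = 66 ≤ 110
Round 2 — N15 seizes.
  N15 sheds 146 L/s to N11, N3: 73 each.
    N11: 86+73 = 159 > 150
    N3: 10+73 = 83 ≤ 90
Round 3 — N11 seizes.
  N11 sheds 159 L/s to N1, N23: 79 each (1 lost).
    N1: 96+79 = 175 > 160
    N23: 66+79 = 145 > 110
Round 4 — N1, N23 seize.
  N1 sheds 175 L/s to N10: 175 each.
    N10: 106+175 = 281 > 130
  N23 sheds 145 L/s to N10: 145 each.
    N10: 281+145 = 426 > 130
Round 5 — N10 seizes.
  N10 sheds 426 L/s to N17: 426 each.
    N17: 50+426 = 476 > 90
Round 6 — N17 seizes.
  N17 sheds 476 L/s to N28: 476 each.
    N28: 40+476 = 516 > 60
Round 7 — N28 seizes.
  N28 sheds 516 L/s to N21: 516 each.
    N21: 46+516 = 562 > 80
Round 8 — N21 seizes.
  N21 sheds 562 L/s: no online neighbours, lost.
No further seizures.

N13, N18, N3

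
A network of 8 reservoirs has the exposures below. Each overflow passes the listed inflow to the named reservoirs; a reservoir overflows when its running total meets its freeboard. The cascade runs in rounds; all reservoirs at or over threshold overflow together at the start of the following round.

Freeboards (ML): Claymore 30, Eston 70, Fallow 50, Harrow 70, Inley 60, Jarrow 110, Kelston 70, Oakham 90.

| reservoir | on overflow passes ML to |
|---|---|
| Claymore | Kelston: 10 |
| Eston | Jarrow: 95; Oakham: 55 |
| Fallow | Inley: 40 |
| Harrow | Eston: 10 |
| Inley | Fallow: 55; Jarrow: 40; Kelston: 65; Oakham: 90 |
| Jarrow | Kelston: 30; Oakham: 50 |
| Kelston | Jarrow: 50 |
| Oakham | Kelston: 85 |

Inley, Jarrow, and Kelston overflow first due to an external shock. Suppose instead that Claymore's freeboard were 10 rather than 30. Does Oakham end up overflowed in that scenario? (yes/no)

With Claymore's freeboard at 10:
Round 1 — Inley, Jarrow, Kelston overflow (initial).
  Fallow: +55 → 55 ≥ 50
  Oakham: +90+50 → 140 ≥ 90
Round 2 — Fallow, Oakham overflow.
No further overflows.

yes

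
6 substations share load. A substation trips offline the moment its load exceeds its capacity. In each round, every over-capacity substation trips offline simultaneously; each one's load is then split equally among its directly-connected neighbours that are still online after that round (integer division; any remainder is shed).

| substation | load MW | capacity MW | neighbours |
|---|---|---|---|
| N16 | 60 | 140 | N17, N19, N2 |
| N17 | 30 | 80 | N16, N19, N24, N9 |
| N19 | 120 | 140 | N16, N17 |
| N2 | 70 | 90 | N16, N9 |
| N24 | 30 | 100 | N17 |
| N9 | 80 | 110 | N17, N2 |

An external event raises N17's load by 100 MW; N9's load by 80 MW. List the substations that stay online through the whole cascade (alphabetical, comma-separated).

N24

Round 1 — N17 at 130 > 80; N9 at 160 > 110. N17, N9 trip offline.
  N17 sheds 130 MW to N16, N19, N24: 43 each (1 lost).
    N16: 60+43 = 103 ≤ 140
    N19: 120+43 = 163 > 140
    N24: 30+43 = 73 ≤ 100
  N9 sheds 160 MW to N2: 160 each.
    N2: 70+160 = 230 > 90
Round 2 — N19, N2 trip offline.
  N19 sheds 163 MW to N16: 163 each.
    N16: 103+163 = 266 > 140
  N2 sheds 230 MW to N16: 230 each.
    N16: 266+230 = 496 > 140
Round 3 — N16 trips offline.
  N16 sheds 496 MW: no online neighbours, lost.
No further trips.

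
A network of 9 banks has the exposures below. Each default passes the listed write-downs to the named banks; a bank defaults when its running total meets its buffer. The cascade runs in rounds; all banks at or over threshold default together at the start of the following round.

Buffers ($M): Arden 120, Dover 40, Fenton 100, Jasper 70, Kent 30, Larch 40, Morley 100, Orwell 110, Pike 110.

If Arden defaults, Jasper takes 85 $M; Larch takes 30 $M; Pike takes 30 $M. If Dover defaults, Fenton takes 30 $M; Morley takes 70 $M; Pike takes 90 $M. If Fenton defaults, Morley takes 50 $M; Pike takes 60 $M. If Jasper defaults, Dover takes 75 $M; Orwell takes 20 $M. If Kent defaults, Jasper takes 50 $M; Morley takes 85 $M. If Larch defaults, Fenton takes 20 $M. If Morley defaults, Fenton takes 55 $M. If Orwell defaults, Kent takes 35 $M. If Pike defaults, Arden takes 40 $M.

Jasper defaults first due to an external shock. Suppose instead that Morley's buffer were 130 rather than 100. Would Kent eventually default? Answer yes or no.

no

With Morley's buffer at 130:
Round 1 — Jasper defaults (initial).
  Dover: +75 → 75 ≥ 40
  Orwell: +20 → 20 < 110
Round 2 — Dover defaults.
  Fenton: +30 → 30 < 100
  Morley: +70 → 70 < 130
  Pike: +90 → 90 < 110
No further defaults.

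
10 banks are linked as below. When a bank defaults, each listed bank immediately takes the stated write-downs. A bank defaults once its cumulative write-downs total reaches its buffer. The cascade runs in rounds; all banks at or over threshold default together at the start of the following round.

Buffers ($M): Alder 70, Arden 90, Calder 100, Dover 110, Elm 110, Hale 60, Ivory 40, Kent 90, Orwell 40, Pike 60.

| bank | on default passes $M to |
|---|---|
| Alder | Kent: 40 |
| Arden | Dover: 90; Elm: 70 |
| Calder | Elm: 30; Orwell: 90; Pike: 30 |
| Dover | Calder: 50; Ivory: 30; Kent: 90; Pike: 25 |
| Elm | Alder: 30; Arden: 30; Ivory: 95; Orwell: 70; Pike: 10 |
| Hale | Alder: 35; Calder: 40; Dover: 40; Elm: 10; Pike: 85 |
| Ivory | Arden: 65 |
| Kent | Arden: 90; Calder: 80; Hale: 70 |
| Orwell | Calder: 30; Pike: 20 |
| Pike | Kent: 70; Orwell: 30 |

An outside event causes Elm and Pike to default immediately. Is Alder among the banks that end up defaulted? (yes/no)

Round 1 — Elm, Pike default (initial).
  Alder: +30 → 30 < 70
  Arden: +30 → 30 < 90
  Ivory: +95 → 95 ≥ 40
  Kent: +70 → 70 < 90
  Orwell: +70+30 → 100 ≥ 40
Round 2 — Ivory, Orwell default.
  Arden: +65 → 95 ≥ 90
  Calder: +30 → 30 < 100
Round 3 — Arden defaults.
  Dover: +90 → 90 < 110
No further defaults.

no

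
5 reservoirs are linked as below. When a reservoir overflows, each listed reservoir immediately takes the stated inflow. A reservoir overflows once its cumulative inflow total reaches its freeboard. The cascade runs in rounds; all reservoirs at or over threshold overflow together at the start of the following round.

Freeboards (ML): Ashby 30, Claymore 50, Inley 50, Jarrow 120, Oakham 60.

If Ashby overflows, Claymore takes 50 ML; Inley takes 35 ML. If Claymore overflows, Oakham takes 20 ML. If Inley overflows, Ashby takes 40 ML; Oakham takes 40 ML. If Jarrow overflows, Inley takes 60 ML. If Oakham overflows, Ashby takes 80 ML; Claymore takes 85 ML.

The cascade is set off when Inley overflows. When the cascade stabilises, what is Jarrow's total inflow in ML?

0

Round 1 — Inley overflows (initial).
  Ashby: +40 → 40 ≥ 30
  Oakham: +40 → 40 < 60
Round 2 — Ashby overflows.
  Claymore: +50 → 50 ≥ 50
Round 3 — Claymore overflows.
  Oakham: +20 → 60 ≥ 60
Round 4 — Oakham overflows.
No further overflows.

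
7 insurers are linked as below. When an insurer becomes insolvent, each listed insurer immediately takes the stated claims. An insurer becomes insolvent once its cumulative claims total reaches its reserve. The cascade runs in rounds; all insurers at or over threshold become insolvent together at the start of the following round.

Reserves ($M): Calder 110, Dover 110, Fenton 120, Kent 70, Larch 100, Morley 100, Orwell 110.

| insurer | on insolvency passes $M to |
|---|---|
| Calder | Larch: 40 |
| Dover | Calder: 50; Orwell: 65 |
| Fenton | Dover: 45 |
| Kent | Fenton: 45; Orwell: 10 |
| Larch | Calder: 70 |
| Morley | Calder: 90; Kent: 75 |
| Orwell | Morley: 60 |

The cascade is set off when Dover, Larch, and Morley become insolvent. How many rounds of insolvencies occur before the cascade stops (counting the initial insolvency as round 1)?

Round 1 — Dover, Larch, Morley become insolvent (initial).
  Calder: +50+70+90 → 210 ≥ 110
  Kent: +75 → 75 ≥ 70
  Orwell: +65 → 65 < 110
Round 2 — Calder, Kent become insolvent.
  Fenton: +45 → 45 < 120
  Orwell: +10 → 75 < 110
No further insolvencies.

2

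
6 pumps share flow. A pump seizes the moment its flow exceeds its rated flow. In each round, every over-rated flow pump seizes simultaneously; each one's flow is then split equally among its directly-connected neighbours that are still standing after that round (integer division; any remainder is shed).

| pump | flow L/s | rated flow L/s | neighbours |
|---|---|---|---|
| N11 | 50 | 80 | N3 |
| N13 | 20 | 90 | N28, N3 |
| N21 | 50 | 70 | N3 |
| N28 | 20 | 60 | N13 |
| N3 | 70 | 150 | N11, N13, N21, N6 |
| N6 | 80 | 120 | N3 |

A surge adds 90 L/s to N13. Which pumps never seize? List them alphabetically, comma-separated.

Round 1 — N13 at 110 > 90. N13 seizes.
  N13 sheds 110 L/s to N28, N3: 55 each.
    N28: 20+55 = 75 > 60
    N3: 70+55 = 125 ≤ 150
Round 2 — N28 seizes.
  N28 sheds 75 L/s: no online neighbours, lost.
No further seizures.

N11, N21, N3, N6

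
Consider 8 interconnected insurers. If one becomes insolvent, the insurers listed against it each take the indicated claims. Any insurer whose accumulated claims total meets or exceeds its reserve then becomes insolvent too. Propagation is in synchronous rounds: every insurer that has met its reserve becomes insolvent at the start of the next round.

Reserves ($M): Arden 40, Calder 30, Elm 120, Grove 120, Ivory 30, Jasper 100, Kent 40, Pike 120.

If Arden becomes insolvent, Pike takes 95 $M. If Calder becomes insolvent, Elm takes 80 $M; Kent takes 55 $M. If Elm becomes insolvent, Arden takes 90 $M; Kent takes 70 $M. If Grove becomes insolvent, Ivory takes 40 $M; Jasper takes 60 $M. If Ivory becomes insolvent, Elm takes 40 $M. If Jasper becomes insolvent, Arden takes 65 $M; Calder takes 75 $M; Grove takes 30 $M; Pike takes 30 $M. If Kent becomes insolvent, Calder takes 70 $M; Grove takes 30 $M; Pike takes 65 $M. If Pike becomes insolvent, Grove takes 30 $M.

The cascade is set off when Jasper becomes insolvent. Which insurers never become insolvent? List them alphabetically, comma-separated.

Round 1 — Jasper becomes insolvent (initial).
  Arden: +65 → 65 ≥ 40
  Calder: +75 → 75 ≥ 30
  Grove: +30 → 30 < 120
  Pike: +30 → 30 < 120
Round 2 — Arden, Calder become insolvent.
  Elm: +80 → 80 < 120
  Kent: +55 → 55 ≥ 40
  Pike: +95 → 125 ≥ 120
Round 3 — Kent, Pike become insolvent.
  Grove: +30+30 → 90 < 120
No further insolvencies.

Elm, Grove, Ivory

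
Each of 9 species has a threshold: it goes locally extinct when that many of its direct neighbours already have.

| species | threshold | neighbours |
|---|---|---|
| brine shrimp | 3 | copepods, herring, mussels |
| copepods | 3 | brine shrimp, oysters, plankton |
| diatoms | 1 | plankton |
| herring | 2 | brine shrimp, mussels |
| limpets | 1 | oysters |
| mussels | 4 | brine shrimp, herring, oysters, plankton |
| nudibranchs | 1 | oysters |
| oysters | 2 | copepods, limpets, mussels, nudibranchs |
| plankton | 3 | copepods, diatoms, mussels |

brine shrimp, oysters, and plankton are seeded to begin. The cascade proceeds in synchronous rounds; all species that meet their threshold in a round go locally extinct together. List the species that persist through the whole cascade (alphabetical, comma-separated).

herring, mussels

Round 1 — brine shrimp, oysters, plankton go locally extinct (initial).
Round 2 — checking thresholds:
  copepods: 3 of 3 neighbours ≥ 3, goes locally extinct.
  diatoms: 1 of 1 neighbours ≥ 1, goes locally extinct.
  herring: 1 of 2 neighbours < 2, holds.
  limpets: 1 of 1 neighbours ≥ 1, goes locally extinct.
  mussels: 3 of 4 neighbours < 4, holds.
  nudibranchs: 1 of 1 neighbours ≥ 1, goes locally extinct.
Round 3 — no new extinctions; cascade stops.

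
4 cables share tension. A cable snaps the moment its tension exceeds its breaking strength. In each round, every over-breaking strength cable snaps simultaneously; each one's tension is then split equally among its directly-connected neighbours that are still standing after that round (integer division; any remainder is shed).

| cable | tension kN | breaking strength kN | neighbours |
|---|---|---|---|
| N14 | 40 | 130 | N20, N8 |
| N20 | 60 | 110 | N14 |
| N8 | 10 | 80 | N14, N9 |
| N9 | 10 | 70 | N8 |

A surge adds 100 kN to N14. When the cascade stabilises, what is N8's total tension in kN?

Round 1 — N14 at 140 > 130. N14 snaps.
  N14 sheds 140 kN to N20, N8: 70 each.
    N20: 60+70 = 130 > 110
    N8: 10+70 = 80 ≤ 80
Round 2 — N20 snaps.
  N20 sheds 130 kN: no online neighbours, lost.
No further breaks.

80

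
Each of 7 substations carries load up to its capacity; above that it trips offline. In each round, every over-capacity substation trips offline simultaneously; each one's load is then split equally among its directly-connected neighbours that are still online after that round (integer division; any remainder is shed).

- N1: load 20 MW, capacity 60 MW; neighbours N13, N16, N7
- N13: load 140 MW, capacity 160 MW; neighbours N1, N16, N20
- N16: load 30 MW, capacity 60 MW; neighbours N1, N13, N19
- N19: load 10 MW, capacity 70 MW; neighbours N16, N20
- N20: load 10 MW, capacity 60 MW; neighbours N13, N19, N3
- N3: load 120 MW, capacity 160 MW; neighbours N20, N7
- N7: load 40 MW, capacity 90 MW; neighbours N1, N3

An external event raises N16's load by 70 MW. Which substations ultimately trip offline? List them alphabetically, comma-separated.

N1, N13, N16, N19, N20, N3, N7

Round 1 — N16 at 100 > 60. N16 trips offline.
  N16 sheds 100 MW to N1, N13, N19: 33 each (1 lost).
    N1: 20+33 = 53 ≤ 60
    N13: 140+33 = 173 > 160
    N19: 10+33 = 43 ≤ 70
Round 2 — N13 trips offline.
  N13 sheds 173 MW to N1, N20: 86 each (1 lost).
    N1: 53+86 = 139 > 60
    N20: 10+86 = 96 > 60
Round 3 — N1, N20 trip offline.
  N1 sheds 139 MW to N7: 139 each.
    N7: 40+139 = 179 > 90
  N20 sheds 96 MW to N19, N3: 48 each.
    N19: 43+48 = 91 > 70
    N3: 120+48 = 168 > 160
Round 4 — N19, N3, N7 trip offline.
  N19 sheds 91 MW: no online neighbours, lost.
  N3 sheds 168 MW: no online neighbours, lost.
  N7 sheds 179 MW: no online neighbours, lost.
No further trips.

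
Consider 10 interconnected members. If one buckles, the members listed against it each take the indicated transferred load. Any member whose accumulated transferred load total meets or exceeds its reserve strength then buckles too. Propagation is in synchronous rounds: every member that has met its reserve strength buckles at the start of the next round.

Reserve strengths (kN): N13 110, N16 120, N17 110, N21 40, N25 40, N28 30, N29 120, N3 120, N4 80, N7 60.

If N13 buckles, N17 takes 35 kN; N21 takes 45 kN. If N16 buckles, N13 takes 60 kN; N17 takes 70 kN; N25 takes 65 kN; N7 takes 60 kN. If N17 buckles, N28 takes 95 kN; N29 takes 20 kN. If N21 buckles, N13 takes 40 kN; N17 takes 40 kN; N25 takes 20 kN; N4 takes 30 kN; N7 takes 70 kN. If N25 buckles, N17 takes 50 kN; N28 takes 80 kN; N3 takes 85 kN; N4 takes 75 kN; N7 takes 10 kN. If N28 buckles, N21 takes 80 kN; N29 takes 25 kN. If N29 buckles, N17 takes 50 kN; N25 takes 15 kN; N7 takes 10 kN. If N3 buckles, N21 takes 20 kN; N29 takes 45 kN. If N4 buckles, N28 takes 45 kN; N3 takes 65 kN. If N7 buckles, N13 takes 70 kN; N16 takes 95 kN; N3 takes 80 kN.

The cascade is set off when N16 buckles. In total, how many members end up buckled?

Round 1 — N16 buckles (initial).
  N13: +60 → 60 < 110
  N17: +70 → 70 < 110
  N25: +65 → 65 ≥ 40
  N7: +60 → 60 ≥ 60
Round 2 — N25, N7 buckle.
  N13: +70 → 130 ≥ 110
  N17: +50 → 120 ≥ 110
  N28: +80 → 80 ≥ 30
  N3: +85+80 → 165 ≥ 120
  N4: +75 → 75 < 80
Round 3 — N13, N17, N28, N3 buckle.
  N21: +45+80+20 → 145 ≥ 40
  N29: +20+25+45 → 90 < 120
Round 4 — N21 buckles.
  N4: +30 → 105 ≥ 80
Round 5 — N4 buckles.
No further bucklings.

9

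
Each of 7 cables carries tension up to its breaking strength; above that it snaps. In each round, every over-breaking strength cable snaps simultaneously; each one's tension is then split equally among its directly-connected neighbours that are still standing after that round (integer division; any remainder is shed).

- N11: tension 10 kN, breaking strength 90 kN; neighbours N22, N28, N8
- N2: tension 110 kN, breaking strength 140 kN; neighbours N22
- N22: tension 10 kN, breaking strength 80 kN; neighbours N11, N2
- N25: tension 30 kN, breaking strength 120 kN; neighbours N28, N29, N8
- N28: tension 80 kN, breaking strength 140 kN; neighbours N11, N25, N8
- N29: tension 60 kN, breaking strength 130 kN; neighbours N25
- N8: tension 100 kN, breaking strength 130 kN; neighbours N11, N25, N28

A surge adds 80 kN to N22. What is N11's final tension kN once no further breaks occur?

55

Round 1 — N22 at 90 > 80. N22 snaps.
  N22 sheds 90 kN to N11, N2: 45 each.
    N11: 10+45 = 55 ≤ 90
    N2: 110+45 = 155 > 140
Round 2 — N2 snaps.
  N2 sheds 155 kN: no online neighbours, lost.
No further breaks.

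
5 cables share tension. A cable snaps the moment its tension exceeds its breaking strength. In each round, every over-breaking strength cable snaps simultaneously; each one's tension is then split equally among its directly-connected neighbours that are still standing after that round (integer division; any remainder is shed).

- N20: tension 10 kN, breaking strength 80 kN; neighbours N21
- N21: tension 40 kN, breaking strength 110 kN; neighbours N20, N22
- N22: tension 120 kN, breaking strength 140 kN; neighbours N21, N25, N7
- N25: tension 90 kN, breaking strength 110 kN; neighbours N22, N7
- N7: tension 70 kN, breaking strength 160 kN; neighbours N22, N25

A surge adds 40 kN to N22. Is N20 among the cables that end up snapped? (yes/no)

Round 1 — N22 at 160 > 140. N22 snaps.
  N22 sheds 160 kN to N21, N25, N7: 53 each (1 lost).
    N21: 40+53 = 93 ≤ 110
    N25: 90+53 = 143 > 110
    N7: 70+53 = 123 ≤ 160
Round 2 — N25 snaps.
  N25 sheds 143 kN to N7: 143 each.
    N7: 123+143 = 266 > 160
Round 3 — N7 snaps.
  N7 sheds 266 kN: no online neighbours, lost.
No further breaks.

no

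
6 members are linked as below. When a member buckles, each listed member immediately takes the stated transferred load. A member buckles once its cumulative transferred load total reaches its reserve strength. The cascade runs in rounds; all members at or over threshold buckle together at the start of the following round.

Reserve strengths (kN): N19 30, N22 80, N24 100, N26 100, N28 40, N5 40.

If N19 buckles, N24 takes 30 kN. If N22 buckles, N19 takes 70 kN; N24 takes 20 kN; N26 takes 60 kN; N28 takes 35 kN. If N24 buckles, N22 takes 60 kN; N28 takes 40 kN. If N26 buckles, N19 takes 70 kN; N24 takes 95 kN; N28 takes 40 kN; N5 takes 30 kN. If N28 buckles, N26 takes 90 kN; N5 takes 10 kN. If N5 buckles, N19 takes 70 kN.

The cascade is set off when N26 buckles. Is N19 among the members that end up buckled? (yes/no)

yes

Round 1 — N26 buckles (initial).
  N19: +70 → 70 ≥ 30
  N24: +95 → 95 < 100
  N28: +40 → 40 ≥ 40
  N5: +30 → 30 < 40
Round 2 — N19, N28 buckle.
  N24: +30 → 125 ≥ 100
  N5: +10 → 40 ≥ 40
Round 3 — N24, N5 buckle.
  N22: +60 → 60 < 80
No further bucklings.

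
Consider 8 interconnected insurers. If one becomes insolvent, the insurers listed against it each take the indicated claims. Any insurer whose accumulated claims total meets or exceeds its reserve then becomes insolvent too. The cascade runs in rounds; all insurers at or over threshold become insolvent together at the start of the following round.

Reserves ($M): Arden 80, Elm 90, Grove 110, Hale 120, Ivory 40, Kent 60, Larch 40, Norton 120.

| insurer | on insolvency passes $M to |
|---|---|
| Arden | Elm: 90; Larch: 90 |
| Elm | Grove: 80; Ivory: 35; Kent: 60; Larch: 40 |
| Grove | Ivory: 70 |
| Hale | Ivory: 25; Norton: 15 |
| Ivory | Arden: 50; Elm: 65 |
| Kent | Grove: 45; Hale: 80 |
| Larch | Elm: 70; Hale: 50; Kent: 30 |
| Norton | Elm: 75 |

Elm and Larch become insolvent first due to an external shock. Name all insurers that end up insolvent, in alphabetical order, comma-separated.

Round 1 — Elm, Larch become insolvent (initial).
  Grove: +80 → 80 < 110
  Hale: +50 → 50 < 120
  Ivory: +35 → 35 < 40
  Kent: +60+30 → 90 ≥ 60
Round 2 — Kent becomes insolvent.
  Grove: +45 → 125 ≥ 110
  Hale: +80 → 130 ≥ 120
Round 3 — Grove, Hale become insolvent.
  Ivory: +70+25 → 130 ≥ 40
  Norton: +15 → 15 < 120
Round 4 — Ivory becomes insolvent.
  Arden: +50 → 50 < 80
No further insolvencies.

Elm, Grove, Hale, Ivory, Kent, Larch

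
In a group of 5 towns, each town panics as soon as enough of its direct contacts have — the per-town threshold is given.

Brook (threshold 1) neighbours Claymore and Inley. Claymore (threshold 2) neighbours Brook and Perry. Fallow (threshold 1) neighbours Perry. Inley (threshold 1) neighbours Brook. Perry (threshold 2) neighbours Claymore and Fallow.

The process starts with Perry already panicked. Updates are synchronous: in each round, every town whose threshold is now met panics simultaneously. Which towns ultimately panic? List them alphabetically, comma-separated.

Fallow, Perry

Round 1 — Perry panics (initial).
Round 2 — checking thresholds:
  Claymore: 1 of 2 neighbours < 2, holds.
  Fallow: 1 of 1 neighbours ≥ 1, panics.
Round 3 — no new panics; cascade stops.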